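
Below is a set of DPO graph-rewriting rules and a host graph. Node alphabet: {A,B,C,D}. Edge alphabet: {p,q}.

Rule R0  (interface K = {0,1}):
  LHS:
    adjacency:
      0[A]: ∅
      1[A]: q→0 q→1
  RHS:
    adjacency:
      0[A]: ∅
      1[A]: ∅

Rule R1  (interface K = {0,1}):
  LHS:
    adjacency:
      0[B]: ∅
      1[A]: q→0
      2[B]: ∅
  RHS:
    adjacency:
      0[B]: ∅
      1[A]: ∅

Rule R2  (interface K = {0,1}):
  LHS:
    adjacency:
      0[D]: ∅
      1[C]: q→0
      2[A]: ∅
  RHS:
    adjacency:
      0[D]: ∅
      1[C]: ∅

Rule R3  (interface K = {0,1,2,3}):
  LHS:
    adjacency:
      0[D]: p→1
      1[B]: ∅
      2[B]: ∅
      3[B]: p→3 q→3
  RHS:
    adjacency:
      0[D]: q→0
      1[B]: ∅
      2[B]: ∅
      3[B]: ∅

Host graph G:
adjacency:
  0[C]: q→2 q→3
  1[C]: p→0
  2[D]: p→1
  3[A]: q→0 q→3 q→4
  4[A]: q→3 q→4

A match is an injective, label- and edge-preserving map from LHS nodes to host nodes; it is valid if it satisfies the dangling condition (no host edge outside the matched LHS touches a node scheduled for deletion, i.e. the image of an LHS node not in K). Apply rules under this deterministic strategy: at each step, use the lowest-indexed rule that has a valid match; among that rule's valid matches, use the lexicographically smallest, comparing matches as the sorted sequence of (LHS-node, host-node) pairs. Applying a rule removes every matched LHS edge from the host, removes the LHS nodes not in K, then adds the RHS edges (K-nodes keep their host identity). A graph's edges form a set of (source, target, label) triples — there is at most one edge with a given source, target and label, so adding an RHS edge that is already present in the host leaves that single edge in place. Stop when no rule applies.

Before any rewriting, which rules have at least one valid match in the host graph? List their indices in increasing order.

R0: 2 valid matches — {0↦3, 1↦4}, {0↦4, 1↦3}
R1: no valid match — LHS pattern not found
R2: no valid match — 2 raw matches, all fail dangling condition
R3: no valid match — LHS pattern not found

Answer: [R0]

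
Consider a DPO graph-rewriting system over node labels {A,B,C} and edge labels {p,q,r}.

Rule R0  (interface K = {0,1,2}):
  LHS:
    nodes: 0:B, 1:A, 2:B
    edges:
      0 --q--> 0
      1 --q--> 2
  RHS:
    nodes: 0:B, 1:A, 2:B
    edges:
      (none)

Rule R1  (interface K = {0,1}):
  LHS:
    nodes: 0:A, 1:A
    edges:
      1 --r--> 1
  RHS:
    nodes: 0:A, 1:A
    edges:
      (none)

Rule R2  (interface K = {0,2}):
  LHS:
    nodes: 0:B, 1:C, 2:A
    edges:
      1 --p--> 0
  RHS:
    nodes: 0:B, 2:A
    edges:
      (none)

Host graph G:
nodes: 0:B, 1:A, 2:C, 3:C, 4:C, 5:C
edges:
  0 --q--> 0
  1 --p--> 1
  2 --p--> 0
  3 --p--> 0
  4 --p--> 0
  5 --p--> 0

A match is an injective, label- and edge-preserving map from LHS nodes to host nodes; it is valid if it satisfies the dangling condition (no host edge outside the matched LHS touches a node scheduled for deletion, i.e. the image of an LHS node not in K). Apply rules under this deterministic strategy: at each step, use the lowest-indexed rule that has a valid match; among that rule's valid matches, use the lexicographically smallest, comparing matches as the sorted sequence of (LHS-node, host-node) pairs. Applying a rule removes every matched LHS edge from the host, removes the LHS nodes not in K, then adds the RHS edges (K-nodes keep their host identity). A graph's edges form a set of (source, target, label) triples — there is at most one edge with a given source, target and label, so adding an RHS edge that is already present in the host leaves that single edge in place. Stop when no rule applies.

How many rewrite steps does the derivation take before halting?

initial: |V|=6 |E|=6  E = 0-q->0 1-p->1 2-p->0 3-p->0 4-p->0 5-p->0
step 1: apply R2 at {0↦0, 1↦2, 2↦1}  → |V|=5 |E|=5  E = 0-q->0 1-p->1 3-p->0 4-p->0 5-p->0
step 2: apply R2 at {0↦0, 1↦3, 2↦1}  → |V|=4 |E|=4  E = 0-q->0 1-p->1 4-p->0 5-p->0
step 3: apply R2 at {0↦0, 1↦4, 2↦1}  → |V|=3 |E|=3  E = 0-q->0 1-p->1 5-p->0
step 4: apply R2 at {0↦0, 1↦5, 2↦1}  → |V|=2 |E|=2  E = 0-q->0 1-p->1
halt: no rule applies after step 4

Answer: 4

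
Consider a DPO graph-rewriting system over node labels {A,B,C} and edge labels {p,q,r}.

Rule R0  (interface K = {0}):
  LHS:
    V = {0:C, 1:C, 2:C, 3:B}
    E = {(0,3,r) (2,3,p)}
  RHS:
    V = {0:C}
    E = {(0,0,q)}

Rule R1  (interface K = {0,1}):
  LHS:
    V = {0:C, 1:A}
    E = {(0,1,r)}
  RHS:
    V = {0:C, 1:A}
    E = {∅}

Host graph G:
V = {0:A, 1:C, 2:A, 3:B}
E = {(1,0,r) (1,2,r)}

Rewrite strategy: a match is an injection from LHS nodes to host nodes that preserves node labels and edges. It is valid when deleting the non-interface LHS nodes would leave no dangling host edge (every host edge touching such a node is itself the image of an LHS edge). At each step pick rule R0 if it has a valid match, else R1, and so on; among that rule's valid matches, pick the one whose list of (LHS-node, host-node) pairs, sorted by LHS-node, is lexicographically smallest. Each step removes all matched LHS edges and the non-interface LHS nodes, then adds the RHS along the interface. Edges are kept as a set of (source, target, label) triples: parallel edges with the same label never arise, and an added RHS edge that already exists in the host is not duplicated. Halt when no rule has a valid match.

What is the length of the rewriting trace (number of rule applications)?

Answer: 2

Steps:
initial: |V|=4 |E|=2  E = 1-r->0 1-r->2
step 1: apply R1 at {0↦1, 1↦0}  → |V|=4 |E|=1  E = 1-r->2
step 2: apply R1 at {0↦1, 1↦2}  → |V|=4 |E|=0  E = ∅
final graph: no rule applies after step 2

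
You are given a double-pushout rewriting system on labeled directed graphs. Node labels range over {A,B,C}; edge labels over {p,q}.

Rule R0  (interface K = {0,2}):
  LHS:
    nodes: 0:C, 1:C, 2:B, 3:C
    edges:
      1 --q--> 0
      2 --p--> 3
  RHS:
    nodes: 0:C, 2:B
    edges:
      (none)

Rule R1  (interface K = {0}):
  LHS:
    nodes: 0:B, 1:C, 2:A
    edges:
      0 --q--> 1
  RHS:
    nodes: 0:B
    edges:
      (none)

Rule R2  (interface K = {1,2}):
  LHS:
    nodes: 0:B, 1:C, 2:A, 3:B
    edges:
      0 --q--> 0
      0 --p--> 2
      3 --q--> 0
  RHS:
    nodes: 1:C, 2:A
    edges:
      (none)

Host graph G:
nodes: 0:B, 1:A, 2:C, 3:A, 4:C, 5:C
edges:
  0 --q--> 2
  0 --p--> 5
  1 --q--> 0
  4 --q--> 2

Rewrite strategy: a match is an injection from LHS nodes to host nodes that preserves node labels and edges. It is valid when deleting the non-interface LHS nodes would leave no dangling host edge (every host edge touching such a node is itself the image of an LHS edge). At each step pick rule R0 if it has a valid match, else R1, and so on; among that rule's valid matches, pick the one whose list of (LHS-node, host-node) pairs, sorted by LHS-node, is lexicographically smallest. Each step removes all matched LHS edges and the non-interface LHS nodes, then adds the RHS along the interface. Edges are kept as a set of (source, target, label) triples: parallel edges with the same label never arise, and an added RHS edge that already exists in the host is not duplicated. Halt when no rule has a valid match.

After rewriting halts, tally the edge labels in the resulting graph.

Answer: q:1

Derivation:
initial: |V|=6 |E|=4  E = 0-q->2 0-p->5 1-q->0 4-q->2
step 1: apply R0 at {0↦2, 1↦4, 2↦0, 3↦5}  → |V|=4 |E|=2  E = 0-q->2 1-q->0
step 2: apply R1 at {0↦0, 1↦2, 2↦3}  → |V|=2 |E|=1  E = 1-q->0
halt: no rule applies after step 2
NF edges: [(1, 0, 'q')]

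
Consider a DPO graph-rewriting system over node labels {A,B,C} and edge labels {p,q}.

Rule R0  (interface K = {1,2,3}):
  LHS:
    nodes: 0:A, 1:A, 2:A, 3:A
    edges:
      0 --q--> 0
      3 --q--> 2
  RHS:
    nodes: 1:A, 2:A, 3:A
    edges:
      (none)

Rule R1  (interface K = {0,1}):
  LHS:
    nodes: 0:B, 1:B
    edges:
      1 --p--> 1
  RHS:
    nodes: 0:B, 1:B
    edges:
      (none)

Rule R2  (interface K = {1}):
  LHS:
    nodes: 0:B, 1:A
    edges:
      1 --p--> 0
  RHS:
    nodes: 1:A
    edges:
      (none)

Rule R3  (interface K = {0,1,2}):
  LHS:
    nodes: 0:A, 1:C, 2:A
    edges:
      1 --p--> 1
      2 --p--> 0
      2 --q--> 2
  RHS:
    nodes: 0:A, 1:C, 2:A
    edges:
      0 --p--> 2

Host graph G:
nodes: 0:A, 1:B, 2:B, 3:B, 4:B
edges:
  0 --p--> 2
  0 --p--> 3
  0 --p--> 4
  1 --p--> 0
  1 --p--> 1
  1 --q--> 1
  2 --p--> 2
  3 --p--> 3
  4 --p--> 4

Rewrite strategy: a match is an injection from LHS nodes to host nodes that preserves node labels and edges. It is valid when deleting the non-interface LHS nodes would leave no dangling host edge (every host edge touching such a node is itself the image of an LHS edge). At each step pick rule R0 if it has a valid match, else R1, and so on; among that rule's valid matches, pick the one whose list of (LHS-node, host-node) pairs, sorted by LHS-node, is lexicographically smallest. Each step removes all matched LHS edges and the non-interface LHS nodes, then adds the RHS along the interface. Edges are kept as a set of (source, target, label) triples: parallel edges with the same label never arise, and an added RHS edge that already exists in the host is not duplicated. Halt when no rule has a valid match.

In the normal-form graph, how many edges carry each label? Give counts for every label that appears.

Answer: p:1 q:1

Rewrite trace:
initial: |V|=5 |E|=9  E = 0-p->2 0-p->3 0-p->4 1-p->0 1-p->1 1-q->1 2-p->2 3-p->3 4-p->4
step 1: apply R1 at {0↦1, 1↦2}  → |V|=5 |E|=8  E = 0-p->2 0-p->3 0-p->4 1-p->0 1-p->1 1-q->1 3-p->3 4-p->4
step 2: apply R1 at {0↦1, 1↦3}  → |V|=5 |E|=7  E = 0-p->2 0-p->3 0-p->4 1-p->0 1-p->1 1-q->1 4-p->4
step 3: apply R1 at {0↦1, 1↦4}  → |V|=5 |E|=6  E = 0-p->2 0-p->3 0-p->4 1-p->0 1-p->1 1-q->1
step 4: apply R1 at {0↦2, 1↦1}  → |V|=5 |E|=5  E = 0-p->2 0-p->3 0-p->4 1-p->0 1-q->1
step 5: apply R2 at {0↦2, 1↦0}  → |V|=4 |E|=4  E = 0-p->3 0-p->4 1-p->0 1-q->1
step 6: apply R2 at {0↦3, 1↦0}  → |V|=3 |E|=3  E = 0-p->4 1-p->0 1-q->1
step 7: apply R2 at {0↦4, 1↦0}  → |V|=2 |E|=2  E = 1-p->0 1-q->1
normal form: no rule applies after step 7
NF edges: [(1, 0, 'p'), (1, 1, 'q')]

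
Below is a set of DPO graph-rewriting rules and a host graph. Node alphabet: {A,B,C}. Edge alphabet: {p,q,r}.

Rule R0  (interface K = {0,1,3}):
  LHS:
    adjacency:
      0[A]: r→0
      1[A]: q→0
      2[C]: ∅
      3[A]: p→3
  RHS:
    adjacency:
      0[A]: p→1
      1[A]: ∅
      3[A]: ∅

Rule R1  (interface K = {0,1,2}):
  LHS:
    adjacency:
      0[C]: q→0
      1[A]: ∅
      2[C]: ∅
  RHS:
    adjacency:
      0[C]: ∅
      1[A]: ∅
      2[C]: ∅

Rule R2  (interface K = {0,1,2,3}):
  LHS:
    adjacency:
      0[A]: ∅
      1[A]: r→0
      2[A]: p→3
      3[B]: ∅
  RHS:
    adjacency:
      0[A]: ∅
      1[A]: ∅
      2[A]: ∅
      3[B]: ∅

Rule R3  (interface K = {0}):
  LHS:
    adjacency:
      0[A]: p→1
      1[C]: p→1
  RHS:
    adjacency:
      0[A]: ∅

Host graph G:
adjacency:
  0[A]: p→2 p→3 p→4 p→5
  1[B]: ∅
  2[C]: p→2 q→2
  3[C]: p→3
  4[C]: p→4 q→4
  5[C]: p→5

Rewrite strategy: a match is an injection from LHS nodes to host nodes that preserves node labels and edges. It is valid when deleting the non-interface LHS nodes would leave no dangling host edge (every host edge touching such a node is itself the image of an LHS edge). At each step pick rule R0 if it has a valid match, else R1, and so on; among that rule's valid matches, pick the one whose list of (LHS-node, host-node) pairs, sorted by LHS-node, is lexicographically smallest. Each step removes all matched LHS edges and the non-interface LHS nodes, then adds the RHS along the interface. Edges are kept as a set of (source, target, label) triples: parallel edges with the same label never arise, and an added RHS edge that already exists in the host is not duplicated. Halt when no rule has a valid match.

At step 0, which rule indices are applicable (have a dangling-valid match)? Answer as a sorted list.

Answer: [R1,R3]

Rewrite trace:
R0: no valid match — LHS pattern not found
R1: 6 valid matches — {0↦2, 1↦0, 2↦3}, {0↦2, 1↦0, 2↦4}, {0↦2, 1↦0, 2↦5} (+3 more)
R2: no valid match — LHS pattern not found
R3: 2 valid matches — {0↦0, 1↦3}, {0↦0, 1↦5}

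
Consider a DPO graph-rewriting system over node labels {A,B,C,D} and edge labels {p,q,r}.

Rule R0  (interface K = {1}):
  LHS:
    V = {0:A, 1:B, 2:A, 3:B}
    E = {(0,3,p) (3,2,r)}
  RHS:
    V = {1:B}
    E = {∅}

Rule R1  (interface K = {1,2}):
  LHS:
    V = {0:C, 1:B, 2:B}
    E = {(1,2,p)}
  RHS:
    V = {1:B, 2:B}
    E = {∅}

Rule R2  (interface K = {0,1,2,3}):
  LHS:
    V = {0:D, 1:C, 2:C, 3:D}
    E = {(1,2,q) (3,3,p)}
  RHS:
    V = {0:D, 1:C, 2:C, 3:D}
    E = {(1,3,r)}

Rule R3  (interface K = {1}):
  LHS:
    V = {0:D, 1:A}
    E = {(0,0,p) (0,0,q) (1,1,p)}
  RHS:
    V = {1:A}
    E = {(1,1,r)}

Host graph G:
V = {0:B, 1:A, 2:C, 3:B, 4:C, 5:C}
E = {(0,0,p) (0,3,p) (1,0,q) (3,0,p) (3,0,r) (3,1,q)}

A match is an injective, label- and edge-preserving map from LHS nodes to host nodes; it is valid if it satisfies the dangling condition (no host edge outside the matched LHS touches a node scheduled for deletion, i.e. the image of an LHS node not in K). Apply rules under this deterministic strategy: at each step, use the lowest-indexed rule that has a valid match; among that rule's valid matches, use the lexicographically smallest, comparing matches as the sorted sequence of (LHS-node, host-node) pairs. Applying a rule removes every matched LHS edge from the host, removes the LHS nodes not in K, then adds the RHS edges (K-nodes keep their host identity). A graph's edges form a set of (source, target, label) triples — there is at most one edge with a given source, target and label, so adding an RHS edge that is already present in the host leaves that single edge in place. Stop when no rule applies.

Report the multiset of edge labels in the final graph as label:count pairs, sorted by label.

Answer: p:1 q:2 r:1

Rewrite trace:
[0] host  ⇒  6 nodes, 6 edges  {0-p->0 0-p->3 1-q->0 3-p->0 3-r->0 3-q->1}
[1] R1 @ {0↦2, 1↦0, 2↦3}  ⇒  5 nodes, 5 edges  {0-p->0 1-q->0 3-p->0 3-r->0 3-q->1}
[2] R1 @ {0↦4, 1↦3, 2↦0}  ⇒  4 nodes, 4 edges  {0-p->0 1-q->0 3-r->0 3-q->1}
halt: no rule applies after step 2
NF edges: [(0, 0, 'p'), (1, 0, 'q'), (3, 0, 'r'), (3, 1, 'q')]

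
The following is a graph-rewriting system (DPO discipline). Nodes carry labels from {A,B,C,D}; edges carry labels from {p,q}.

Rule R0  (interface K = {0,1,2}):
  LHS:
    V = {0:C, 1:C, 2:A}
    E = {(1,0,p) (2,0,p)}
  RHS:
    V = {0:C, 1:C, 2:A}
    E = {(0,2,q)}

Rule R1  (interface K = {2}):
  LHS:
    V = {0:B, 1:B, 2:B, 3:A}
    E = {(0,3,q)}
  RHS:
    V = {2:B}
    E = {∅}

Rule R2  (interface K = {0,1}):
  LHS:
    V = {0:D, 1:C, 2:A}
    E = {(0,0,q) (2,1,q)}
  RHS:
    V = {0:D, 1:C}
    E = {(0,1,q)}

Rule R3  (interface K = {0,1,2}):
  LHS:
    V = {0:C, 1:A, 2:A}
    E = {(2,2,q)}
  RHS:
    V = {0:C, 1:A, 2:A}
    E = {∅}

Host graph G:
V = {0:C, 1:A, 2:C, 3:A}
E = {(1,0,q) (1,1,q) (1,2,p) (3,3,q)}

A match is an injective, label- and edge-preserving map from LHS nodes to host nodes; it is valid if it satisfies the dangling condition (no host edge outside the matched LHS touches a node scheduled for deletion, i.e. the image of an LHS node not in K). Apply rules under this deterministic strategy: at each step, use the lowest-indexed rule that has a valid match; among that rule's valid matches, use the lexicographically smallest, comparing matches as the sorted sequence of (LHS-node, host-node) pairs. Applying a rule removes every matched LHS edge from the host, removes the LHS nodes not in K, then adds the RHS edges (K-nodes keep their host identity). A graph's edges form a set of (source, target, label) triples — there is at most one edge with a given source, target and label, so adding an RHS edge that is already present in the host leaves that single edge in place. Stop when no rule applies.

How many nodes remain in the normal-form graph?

Answer: 4

Rewrite trace:
[0] host  ⇒  4 nodes, 4 edges  {1-q->0 1-q->1 1-p->2 3-q->3}
[1] R3 @ {0↦0, 1↦1, 2↦3}  ⇒  4 nodes, 3 edges  {1-q->0 1-q->1 1-p->2}
[2] R3 @ {0↦0, 1↦3, 2↦1}  ⇒  4 nodes, 2 edges  {1-q->0 1-p->2}
final graph: no rule applies after step 2
NF nodes: {0:C, 1:A, 2:C, 3:A}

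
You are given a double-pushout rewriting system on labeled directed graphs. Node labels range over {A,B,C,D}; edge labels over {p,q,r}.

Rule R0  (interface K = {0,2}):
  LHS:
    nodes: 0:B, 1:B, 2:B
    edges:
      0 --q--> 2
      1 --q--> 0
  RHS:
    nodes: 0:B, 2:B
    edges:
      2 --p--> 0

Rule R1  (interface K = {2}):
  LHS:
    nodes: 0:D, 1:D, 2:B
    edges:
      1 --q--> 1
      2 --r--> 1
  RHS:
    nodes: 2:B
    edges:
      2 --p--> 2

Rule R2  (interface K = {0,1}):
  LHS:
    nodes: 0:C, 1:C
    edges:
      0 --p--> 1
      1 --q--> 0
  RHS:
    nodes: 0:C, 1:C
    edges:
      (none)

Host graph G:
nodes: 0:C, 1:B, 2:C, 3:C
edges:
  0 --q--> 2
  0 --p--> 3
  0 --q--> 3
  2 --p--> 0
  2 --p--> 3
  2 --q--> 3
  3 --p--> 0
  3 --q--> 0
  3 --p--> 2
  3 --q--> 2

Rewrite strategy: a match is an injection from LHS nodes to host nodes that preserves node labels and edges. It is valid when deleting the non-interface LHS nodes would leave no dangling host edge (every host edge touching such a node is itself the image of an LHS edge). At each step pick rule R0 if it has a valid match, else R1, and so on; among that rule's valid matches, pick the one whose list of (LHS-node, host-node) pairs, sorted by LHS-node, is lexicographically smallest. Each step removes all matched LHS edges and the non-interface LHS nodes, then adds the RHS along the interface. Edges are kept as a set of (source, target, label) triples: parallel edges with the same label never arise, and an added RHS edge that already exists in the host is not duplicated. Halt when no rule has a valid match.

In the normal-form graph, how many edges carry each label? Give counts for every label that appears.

Answer: (no edges)

Derivation:
[0] host  ⇒  4 nodes, 10 edges  {0-q->2 0-p->3 0-q->3 2-p->0 2-p->3 2-q->3 3-p->0 3-q->0 3-p->2 3-q->2}
[1] R2 @ {0↦0, 1↦3}  ⇒  4 nodes, 8 edges  {0-q->2 0-q->3 2-p->0 2-p->3 2-q->3 3-p->0 3-p->2 3-q->2}
[2] R2 @ {0↦2, 1↦0}  ⇒  4 nodes, 6 edges  {0-q->3 2-p->3 2-q->3 3-p->0 3-p->2 3-q->2}
[3] R2 @ {0↦2, 1↦3}  ⇒  4 nodes, 4 edges  {0-q->3 2-q->3 3-p->0 3-p->2}
[4] R2 @ {0↦3, 1↦0}  ⇒  4 nodes, 2 edges  {2-q->3 3-p->2}
[5] R2 @ {0↦3, 1↦2}  ⇒  4 nodes, 0 edges  {∅}
normal form: no rule applies after step 5
NF edges: []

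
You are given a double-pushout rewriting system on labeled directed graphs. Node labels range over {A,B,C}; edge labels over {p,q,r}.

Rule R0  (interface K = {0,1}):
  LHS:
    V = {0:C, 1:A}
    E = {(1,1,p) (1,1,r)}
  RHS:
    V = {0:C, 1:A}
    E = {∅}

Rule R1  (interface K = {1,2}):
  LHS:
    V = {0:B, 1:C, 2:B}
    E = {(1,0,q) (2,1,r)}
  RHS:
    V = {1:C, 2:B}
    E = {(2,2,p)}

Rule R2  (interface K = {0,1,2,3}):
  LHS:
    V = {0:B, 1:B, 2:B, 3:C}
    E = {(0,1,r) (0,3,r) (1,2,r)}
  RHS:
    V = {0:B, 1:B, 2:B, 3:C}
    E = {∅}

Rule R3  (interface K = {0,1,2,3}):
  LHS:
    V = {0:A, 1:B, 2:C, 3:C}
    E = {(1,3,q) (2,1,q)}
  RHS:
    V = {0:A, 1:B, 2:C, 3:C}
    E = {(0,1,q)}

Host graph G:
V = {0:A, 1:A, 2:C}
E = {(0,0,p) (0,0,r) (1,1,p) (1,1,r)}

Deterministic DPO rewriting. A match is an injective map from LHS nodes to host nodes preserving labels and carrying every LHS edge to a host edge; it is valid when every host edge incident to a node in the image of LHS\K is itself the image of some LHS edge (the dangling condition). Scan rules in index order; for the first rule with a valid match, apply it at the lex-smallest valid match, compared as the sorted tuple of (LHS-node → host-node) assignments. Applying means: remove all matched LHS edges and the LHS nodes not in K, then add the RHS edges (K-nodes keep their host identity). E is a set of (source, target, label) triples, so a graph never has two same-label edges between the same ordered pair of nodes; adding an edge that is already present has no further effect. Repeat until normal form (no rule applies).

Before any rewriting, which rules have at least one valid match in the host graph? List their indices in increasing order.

R0: 2 valid matches — {0↦2, 1↦0}, {0↦2, 1↦1}
R1: no valid match — LHS pattern not found
R2: no valid match — LHS pattern not found
R3: no valid match — LHS pattern not found

Answer: [R0]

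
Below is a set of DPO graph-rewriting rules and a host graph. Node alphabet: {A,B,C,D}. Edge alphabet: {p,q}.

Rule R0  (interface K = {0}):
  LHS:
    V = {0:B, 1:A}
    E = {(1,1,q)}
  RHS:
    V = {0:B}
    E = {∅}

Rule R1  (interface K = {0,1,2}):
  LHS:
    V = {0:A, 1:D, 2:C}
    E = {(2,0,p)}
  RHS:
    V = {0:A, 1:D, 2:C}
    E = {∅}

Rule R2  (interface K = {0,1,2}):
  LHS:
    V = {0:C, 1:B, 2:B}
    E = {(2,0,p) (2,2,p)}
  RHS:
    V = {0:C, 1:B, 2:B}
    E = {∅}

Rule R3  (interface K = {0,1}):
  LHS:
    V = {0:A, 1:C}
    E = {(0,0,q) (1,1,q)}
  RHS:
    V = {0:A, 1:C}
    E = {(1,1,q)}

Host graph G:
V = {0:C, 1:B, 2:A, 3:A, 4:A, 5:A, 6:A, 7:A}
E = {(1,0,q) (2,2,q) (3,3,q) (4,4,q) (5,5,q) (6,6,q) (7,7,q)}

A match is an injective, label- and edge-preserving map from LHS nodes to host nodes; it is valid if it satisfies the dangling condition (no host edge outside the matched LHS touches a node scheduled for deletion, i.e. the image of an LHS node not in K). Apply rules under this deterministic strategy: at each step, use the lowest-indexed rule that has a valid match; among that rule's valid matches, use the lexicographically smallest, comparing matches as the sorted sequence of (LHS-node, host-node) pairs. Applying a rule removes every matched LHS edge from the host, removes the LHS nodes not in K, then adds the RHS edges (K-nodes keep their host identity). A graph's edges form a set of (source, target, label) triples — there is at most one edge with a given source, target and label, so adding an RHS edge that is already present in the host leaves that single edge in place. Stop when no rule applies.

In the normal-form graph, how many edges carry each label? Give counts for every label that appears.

Answer: q:1

Rewrite trace:
start.  V:8 E:7  edges: 1-q->0 2-q->2 3-q->3 4-q->4 5-q->5 6-q->6 7-q->7
1. fire R0 via {0↦1, 1↦2}  →  V:7 E:6  edges: 1-q->0 3-q->3 4-q->4 5-q->5 6-q->6 7-q->7
2. fire R0 via {0↦1, 1↦3}  →  V:6 E:5  edges: 1-q->0 4-q->4 5-q->5 6-q->6 7-q->7
3. fire R0 via {0↦1, 1↦4}  →  V:5 E:4  edges: 1-q->0 5-q->5 6-q->6 7-q->7
4. fire R0 via {0↦1, 1↦5}  →  V:4 E:3  edges: 1-q->0 6-q->6 7-q->7
5. fire R0 via {0↦1, 1↦6}  →  V:3 E:2  edges: 1-q->0 7-q->7
6. fire R0 via {0↦1, 1↦7}  →  V:2 E:1  edges: 1-q->0
final graph: no rule applies after step 6
NF edges: [(1, 0, 'q')]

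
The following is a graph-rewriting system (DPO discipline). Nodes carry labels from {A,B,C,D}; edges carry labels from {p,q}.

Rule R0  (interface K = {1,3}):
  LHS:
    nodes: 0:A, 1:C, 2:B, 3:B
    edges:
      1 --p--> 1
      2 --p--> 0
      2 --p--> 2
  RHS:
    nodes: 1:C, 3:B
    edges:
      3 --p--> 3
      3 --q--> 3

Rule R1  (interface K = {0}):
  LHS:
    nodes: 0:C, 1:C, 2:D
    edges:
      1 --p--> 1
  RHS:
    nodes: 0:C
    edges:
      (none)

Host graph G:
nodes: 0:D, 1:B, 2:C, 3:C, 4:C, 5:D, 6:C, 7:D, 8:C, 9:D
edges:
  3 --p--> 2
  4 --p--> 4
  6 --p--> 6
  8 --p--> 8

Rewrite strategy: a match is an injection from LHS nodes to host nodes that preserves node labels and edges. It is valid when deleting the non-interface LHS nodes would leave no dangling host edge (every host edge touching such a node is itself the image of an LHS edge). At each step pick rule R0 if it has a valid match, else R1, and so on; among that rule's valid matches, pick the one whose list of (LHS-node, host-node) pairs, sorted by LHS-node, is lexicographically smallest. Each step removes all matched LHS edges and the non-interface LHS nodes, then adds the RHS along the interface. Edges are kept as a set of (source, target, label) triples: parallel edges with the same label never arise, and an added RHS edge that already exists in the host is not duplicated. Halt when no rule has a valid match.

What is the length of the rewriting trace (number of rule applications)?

[0] host  ⇒  10 nodes, 4 edges  {3-p->2 4-p->4 6-p->6 8-p->8}
[1] R1 @ {0↦2, 1↦4, 2↦0}  ⇒  8 nodes, 3 edges  {3-p->2 6-p->6 8-p->8}
[2] R1 @ {0↦2, 1↦6, 2↦5}  ⇒  6 nodes, 2 edges  {3-p->2 8-p->8}
[3] R1 @ {0↦2, 1↦8, 2↦7}  ⇒  4 nodes, 1 edges  {3-p->2}
halt: no rule applies after step 3

Answer: 3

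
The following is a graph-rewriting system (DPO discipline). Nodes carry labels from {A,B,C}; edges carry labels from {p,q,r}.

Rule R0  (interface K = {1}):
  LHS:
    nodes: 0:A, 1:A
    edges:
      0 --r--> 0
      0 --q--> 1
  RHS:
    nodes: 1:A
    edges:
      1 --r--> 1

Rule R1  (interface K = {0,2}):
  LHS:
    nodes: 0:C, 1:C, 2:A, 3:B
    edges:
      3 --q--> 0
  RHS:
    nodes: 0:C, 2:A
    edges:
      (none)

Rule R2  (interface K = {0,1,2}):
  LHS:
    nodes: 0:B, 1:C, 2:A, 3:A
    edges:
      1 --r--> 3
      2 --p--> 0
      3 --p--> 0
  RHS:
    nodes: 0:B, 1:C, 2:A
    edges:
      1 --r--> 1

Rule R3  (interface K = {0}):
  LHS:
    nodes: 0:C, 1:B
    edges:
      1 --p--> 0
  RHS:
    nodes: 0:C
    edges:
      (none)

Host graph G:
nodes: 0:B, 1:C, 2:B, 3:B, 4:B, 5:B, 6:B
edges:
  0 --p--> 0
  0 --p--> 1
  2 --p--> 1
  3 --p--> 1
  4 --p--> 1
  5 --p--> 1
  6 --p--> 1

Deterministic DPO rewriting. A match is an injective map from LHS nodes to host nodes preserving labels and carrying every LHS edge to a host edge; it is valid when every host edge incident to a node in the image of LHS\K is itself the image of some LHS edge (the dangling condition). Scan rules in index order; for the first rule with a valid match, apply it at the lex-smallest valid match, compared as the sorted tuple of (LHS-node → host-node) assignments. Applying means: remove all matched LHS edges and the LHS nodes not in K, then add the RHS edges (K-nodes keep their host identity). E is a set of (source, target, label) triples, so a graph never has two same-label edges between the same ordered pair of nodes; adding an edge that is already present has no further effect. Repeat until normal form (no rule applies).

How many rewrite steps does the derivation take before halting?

initial: |V|=7 |E|=7  E = 0-p->0 0-p->1 2-p->1 3-p->1 4-p->1 5-p->1 6-p->1
step 1: apply R3 at {0↦1, 1↦2}  → |V|=6 |E|=6  E = 0-p->0 0-p->1 3-p->1 4-p->1 5-p->1 6-p->1
step 2: apply R3 at {0↦1, 1↦3}  → |V|=5 |E|=5  E = 0-p->0 0-p->1 4-p->1 5-p->1 6-p->1
step 3: apply R3 at {0↦1, 1↦4}  → |V|=4 |E|=4  E = 0-p->0 0-p->1 5-p->1 6-p->1
step 4: apply R3 at {0↦1, 1↦5}  → |V|=3 |E|=3  E = 0-p->0 0-p->1 6-p->1
step 5: apply R3 at {0↦1, 1↦6}  → |V|=2 |E|=2  E = 0-p->0 0-p->1
final graph: no rule applies after step 5

Answer: 5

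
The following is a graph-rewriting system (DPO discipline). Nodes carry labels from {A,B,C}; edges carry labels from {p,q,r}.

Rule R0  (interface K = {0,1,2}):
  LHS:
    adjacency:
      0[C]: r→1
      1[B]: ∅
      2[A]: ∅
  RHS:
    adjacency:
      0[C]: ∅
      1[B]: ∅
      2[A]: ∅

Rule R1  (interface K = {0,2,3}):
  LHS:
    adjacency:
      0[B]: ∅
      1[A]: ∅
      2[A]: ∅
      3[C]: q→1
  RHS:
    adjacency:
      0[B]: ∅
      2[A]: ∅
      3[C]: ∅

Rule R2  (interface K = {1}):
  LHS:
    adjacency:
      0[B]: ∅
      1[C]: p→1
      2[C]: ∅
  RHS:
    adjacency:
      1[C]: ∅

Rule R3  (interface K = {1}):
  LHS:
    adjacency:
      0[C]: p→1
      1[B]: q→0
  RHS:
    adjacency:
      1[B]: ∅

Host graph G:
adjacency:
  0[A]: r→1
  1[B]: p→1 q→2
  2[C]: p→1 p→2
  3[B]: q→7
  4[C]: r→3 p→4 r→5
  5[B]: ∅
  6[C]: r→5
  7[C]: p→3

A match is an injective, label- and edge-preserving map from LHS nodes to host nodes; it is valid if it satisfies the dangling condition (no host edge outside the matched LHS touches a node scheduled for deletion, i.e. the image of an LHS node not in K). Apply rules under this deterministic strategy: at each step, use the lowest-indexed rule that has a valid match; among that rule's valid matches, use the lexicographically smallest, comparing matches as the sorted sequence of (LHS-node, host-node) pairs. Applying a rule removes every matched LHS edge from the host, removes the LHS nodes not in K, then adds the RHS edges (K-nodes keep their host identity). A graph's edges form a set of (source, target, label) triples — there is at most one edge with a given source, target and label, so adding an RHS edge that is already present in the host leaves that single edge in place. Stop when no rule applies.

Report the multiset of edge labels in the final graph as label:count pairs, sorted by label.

[0] host  ⇒  8 nodes, 11 edges  {0-r->1 1-p->1 1-q->2 2-p->1 2-p->2 3-q->7 4-r->3 4-p->4 4-r->5 6-r->5 7-p->3}
[1] R0 @ {0↦4, 1↦3, 2↦0}  ⇒  8 nodes, 10 edges  {0-r->1 1-p->1 1-q->2 2-p->1 2-p->2 3-q->7 4-p->4 4-r->5 6-r->5 7-p->3}
[2] R0 @ {0↦4, 1↦5, 2↦0}  ⇒  8 nodes, 9 edges  {0-r->1 1-p->1 1-q->2 2-p->1 2-p->2 3-q->7 4-p->4 6-r->5 7-p->3}
[3] R0 @ {0↦6, 1↦5, 2↦0}  ⇒  8 nodes, 8 edges  {0-r->1 1-p->1 1-q->2 2-p->1 2-p->2 3-q->7 4-p->4 7-p->3}
[4] R2 @ {0↦5, 1↦2, 2↦6}  ⇒  6 nodes, 7 edges  {0-r->1 1-p->1 1-q->2 2-p->1 3-q->7 4-p->4 7-p->3}
[5] R3 @ {0↦2, 1↦1}  ⇒  5 nodes, 5 edges  {0-r->1 1-p->1 3-q->7 4-p->4 7-p->3}
[6] R3 @ {0↦7, 1↦3}  ⇒  4 nodes, 3 edges  {0-r->1 1-p->1 4-p->4}
halt: no rule applies after step 6
NF edges: [(0, 1, 'r'), (1, 1, 'p'), (4, 4, 'p')]

Answer: p:2 r:1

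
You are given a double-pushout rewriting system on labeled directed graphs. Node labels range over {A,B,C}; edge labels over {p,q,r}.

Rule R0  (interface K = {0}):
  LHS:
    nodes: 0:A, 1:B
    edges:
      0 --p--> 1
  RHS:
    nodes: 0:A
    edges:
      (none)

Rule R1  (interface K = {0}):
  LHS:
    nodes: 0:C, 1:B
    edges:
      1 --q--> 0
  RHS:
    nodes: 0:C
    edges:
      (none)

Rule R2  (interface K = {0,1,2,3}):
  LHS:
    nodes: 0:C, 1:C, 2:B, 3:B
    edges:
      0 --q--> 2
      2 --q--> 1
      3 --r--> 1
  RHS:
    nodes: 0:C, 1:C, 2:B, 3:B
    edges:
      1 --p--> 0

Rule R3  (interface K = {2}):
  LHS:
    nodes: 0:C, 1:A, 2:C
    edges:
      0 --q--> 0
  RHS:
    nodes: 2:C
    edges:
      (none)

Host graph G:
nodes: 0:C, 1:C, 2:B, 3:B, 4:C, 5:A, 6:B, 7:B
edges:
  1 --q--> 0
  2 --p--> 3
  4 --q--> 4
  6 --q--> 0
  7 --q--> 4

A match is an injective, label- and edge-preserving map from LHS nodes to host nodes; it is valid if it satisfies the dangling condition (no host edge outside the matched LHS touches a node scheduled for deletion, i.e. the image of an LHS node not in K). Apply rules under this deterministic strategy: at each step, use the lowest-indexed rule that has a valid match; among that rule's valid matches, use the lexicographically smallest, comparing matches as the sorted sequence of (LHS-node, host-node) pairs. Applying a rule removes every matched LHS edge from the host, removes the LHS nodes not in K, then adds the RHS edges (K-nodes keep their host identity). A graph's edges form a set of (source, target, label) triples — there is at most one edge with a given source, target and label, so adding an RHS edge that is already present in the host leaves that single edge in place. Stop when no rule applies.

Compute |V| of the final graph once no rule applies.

[0] host  ⇒  8 nodes, 5 edges  {1-q->0 2-p->3 4-q->4 6-q->0 7-q->4}
[1] R1 @ {0↦0, 1↦6}  ⇒  7 nodes, 4 edges  {1-q->0 2-p->3 4-q->4 7-q->4}
[2] R1 @ {0↦4, 1↦7}  ⇒  6 nodes, 3 edges  {1-q->0 2-p->3 4-q->4}
[3] R3 @ {0↦4, 1↦5, 2↦0}  ⇒  4 nodes, 2 edges  {1-q->0 2-p->3}
halt: no rule applies after step 3
NF nodes: {0:C, 1:C, 2:B, 3:B}

Answer: 4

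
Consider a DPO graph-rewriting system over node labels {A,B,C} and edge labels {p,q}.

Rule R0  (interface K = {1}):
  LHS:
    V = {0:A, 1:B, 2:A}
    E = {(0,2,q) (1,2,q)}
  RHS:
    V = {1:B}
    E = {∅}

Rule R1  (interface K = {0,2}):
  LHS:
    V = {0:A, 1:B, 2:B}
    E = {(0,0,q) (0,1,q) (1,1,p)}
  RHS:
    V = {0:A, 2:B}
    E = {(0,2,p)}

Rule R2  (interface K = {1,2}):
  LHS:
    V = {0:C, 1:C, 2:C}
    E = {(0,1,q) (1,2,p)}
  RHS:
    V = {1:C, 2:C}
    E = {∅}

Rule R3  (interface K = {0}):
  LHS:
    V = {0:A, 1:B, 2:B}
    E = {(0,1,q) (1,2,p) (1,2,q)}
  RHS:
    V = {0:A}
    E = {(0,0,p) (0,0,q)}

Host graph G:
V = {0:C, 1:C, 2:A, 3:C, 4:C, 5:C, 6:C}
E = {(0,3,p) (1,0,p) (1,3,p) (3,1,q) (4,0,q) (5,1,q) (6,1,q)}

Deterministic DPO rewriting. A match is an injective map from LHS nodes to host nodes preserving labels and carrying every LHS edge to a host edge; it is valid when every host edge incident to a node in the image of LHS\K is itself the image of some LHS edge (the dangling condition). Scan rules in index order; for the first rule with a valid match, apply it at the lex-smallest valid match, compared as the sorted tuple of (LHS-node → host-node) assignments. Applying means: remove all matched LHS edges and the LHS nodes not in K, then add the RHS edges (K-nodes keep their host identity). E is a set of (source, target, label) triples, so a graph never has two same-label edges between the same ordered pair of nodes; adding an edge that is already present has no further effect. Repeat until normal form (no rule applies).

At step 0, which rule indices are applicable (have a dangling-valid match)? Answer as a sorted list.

R0: no valid match — LHS pattern not found
R1: no valid match — LHS pattern not found
R2: 5 valid matches — {0↦4, 1↦0, 2↦3}, {0↦5, 1↦1, 2↦0}, {0↦5, 1↦1, 2↦3} (+2 more)
R3: no valid match — LHS pattern not found

Answer: [R2]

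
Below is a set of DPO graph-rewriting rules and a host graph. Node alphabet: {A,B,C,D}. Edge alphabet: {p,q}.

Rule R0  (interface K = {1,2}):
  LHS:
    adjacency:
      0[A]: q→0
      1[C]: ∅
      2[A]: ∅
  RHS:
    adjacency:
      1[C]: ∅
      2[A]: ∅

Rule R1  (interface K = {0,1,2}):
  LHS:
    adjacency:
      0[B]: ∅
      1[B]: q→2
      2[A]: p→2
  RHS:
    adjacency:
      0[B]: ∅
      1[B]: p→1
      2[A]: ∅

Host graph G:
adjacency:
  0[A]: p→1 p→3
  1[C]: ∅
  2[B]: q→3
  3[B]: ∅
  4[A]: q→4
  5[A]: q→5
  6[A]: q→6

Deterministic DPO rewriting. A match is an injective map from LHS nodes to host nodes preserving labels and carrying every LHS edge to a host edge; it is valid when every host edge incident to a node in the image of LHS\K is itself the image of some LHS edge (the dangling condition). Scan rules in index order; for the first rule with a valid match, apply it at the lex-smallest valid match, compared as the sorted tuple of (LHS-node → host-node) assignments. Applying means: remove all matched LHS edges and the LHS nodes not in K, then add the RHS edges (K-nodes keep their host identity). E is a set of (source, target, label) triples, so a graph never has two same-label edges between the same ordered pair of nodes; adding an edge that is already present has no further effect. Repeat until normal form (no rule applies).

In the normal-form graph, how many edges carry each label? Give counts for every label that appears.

Answer: p:2 q:1

Derivation:
initial: |V|=7 |E|=6  E = 0-p->1 0-p->3 2-q->3 4-q->4 5-q->5 6-q->6
step 1: apply R0 at {0↦4, 1↦1, 2↦0}  → |V|=6 |E|=5  E = 0-p->1 0-p->3 2-q->3 5-q->5 6-q->6
step 2: apply R0 at {0↦5, 1↦1, 2↦0}  → |V|=5 |E|=4  E = 0-p->1 0-p->3 2-q->3 6-q->6
step 3: apply R0 at {0↦6, 1↦1, 2↦0}  → |V|=4 |E|=3  E = 0-p->1 0-p->3 2-q->3
normal form: no rule applies after step 3
NF edges: [(0, 1, 'p'), (0, 3, 'p'), (2, 3, 'q')]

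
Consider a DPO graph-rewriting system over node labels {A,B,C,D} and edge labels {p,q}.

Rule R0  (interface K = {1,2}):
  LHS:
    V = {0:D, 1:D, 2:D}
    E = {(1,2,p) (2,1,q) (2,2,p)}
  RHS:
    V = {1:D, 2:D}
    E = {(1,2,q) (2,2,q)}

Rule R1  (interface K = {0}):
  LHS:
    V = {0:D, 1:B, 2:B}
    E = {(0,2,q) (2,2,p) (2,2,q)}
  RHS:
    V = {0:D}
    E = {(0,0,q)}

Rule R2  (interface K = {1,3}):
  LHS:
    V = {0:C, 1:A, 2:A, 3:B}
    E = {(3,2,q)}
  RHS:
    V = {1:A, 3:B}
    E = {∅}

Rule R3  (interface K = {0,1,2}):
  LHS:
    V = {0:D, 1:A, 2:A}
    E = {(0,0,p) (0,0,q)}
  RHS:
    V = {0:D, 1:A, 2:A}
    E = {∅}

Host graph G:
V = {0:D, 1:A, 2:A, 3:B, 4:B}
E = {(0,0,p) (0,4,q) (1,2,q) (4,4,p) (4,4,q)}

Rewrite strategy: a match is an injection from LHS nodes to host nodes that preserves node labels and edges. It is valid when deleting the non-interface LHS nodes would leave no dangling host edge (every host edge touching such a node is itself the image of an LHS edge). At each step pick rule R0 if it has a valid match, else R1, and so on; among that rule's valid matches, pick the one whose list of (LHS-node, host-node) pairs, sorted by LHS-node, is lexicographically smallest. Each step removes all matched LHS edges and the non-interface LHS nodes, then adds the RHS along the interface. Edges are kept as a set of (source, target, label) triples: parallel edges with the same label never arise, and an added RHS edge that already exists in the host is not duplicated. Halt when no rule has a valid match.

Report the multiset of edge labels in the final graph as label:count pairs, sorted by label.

Answer: q:1

Rewrite trace:
start.  V:5 E:5  edges: 0-p->0 0-q->4 1-q->2 4-p->4 4-q->4
1. fire R1 via {0↦0, 1↦3, 2↦4}  →  V:3 E:3  edges: 0-p->0 0-q->0 1-q->2
2. fire R3 via {0↦0, 1↦1, 2↦2}  →  V:3 E:1  edges: 1-q->2
normal form: no rule applies after step 2
NF edges: [(1, 2, 'q')]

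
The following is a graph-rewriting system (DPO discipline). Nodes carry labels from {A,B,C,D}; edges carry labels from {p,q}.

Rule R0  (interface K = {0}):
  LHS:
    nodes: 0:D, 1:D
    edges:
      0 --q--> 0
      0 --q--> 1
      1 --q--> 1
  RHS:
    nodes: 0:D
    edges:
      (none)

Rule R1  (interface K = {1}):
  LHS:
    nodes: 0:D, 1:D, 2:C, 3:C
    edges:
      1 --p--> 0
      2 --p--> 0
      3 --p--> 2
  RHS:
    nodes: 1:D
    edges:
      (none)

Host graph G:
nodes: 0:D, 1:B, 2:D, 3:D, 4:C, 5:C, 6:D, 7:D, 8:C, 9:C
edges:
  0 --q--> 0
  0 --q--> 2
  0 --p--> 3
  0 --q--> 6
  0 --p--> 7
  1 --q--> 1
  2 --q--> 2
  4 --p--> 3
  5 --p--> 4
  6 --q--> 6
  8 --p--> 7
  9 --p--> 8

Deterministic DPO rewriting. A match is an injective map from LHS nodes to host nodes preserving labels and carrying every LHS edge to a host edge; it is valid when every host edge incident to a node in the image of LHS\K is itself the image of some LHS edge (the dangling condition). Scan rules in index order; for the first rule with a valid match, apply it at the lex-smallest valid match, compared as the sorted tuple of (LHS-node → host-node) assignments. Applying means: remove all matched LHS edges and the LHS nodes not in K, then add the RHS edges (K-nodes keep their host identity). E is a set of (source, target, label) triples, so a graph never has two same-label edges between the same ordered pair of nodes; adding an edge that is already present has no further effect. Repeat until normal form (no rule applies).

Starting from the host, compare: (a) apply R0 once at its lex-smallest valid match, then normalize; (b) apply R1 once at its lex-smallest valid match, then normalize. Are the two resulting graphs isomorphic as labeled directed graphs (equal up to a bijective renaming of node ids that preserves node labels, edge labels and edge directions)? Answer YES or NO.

Answer: YES

Rewrite trace:
branch R0-first: apply at {0↦0, 1↦2} → |E|=9, then 2 more step(s) → NF |V|=3 |E|=3 V={0:D, 1:B, 6:D} E=0-q->6 1-q->1 6-q->6
branch R1-first: apply at {0↦3, 1↦0, 2↦4, 3↦5} → |E|=9, then 2 more step(s) → NF |V|=3 |E|=3 V={0:D, 1:B, 6:D} E=0-q->6 1-q->1 6-q->6
graphs isomorphic (equal up to label-preserving node renaming)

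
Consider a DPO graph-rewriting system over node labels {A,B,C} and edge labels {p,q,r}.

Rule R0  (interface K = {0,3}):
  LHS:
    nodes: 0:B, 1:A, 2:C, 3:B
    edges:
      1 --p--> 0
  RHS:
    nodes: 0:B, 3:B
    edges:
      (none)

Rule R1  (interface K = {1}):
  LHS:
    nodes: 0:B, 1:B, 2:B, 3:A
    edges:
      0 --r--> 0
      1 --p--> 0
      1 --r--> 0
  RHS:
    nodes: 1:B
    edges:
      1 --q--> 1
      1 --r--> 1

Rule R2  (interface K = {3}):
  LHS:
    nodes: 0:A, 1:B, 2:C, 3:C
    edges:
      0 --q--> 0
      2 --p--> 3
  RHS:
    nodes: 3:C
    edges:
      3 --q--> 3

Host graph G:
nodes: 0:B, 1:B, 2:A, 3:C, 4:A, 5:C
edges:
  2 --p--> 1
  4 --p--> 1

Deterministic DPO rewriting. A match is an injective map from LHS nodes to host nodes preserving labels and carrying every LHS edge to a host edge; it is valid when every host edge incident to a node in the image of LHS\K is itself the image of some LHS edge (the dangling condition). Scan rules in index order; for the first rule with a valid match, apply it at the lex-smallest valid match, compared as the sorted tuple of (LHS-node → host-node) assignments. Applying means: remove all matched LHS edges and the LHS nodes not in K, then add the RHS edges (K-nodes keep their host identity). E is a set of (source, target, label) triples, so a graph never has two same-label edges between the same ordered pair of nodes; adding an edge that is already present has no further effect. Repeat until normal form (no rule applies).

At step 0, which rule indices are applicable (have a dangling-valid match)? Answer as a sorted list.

R0: 4 valid matches — {0↦1, 1↦2, 2↦3, 3↦0}, {0↦1, 1↦2, 2↦5, 3↦0}, {0↦1, 1↦4, 2↦3, 3↦0} (+1 more)
R1: no valid match — LHS pattern not found
R2: no valid match — LHS pattern not found

Answer: [R0]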